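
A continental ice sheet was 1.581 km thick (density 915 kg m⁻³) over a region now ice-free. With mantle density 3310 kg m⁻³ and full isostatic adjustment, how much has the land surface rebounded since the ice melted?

0.437 km

Removing the load lets mantle flow back in; uplift u satisfies ρ_ice t = ρ_m u.
u = t ρ_ice/ρ_m = 1.581 km × 915/3310 = 0.437 km.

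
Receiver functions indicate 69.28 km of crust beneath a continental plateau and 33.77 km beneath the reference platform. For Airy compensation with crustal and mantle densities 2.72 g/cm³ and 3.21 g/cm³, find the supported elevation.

Excess crust Δ = 69.28 km − 33.77 km = 35.51 km, split between elevation h and root r with h + r = Δ.
Airy balance ρ_c h = (ρ_m − ρ_c) r gives r = h ρ_c/(ρ_m − ρ_c), so h (1 + ρ_c/(ρ_m − ρ_c)) = Δ, i.e. h = Δ (ρ_m − ρ_c)/ρ_m.
h = 35.51 km × 0.49/3.21 = 5.42 km.

5.42 km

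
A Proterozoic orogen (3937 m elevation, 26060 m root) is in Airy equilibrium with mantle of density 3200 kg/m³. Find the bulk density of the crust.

2780 kg/m³

ρ_c h = (ρ_m − ρ_c) r → ρ_c (h + r) = ρ_m r → ρ_c = ρ_m r / (h + r).
ρ_c = 3200 × 26060 m / (3937 m + 26060 m) = 2780 kg/m³.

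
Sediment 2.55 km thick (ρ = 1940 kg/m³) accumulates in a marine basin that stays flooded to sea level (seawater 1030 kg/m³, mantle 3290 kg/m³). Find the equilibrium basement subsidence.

Submarine loading: the sediment displaces seawater, and the subsidence is in turn flooded, so s (ρ_m − ρ_w) = t (ρ_sed − ρ_w).
s = 2.55 km × (1940 − 1030) / (3290 − 1030) = 1.03 km.

1.03 km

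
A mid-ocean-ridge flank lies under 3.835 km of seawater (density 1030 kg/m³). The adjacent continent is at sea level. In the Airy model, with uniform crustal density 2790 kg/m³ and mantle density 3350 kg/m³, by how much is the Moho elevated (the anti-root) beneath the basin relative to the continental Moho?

For local isostatic compensation: replacing crust with seawater at the top is compensated by replacing crust with mantle at the base: d (ρ_c − ρ_w) = a (ρ_m − ρ_c).
a = d (ρ_c − ρ_w)/(ρ_m − ρ_c) = 3.835 km × 1760/560 = 12.1 km.

12.1 km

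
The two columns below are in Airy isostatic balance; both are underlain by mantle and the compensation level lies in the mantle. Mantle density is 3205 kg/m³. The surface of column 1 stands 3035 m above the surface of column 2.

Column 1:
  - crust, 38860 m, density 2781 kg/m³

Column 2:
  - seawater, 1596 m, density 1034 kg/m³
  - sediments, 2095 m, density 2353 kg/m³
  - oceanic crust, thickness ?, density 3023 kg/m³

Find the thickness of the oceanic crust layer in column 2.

Take the compensation level at the base of the deeper column (depth z_c below the surface of column 1) and equate Σ ρ_i t_i down to z_c; mantle fills any gap and the z_c terms cancel.
Column 1: 38860×2781 + (z_c − 38860)×3205
Column 2: 3035×0 + 1596×1034 + 2095×2353 + x×3023 + (z_c − 3035 − 3691 − x)×3205
The z_c×3205 term appears on both sides and cancels. Collect the known terms of each column as K = Σ(ρt)_known − 3205 × (depth of known layers): K_1 = 108069660 − 3205×38860 = −16476640; K_2 = 6579799 − 3205×(3035 + 3691) = −14977031.
Balance: K_1 = K_2 − x×(3205 − 3023), so x = (K_2 − K_1)/(3205 − 3023) = 1499610/182 = 8240 m.

8240 m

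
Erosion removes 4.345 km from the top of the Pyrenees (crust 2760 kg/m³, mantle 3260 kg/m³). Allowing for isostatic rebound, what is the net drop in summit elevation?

Rebound u = e ρ_c/ρ_m = 4.345 km × 2760/3260 = 3.679 km.
Net surface drop = e − u = 4.345 km − 3.679 km = e (ρ_m − ρ_c)/ρ_m = 0.666 km.

0.666 km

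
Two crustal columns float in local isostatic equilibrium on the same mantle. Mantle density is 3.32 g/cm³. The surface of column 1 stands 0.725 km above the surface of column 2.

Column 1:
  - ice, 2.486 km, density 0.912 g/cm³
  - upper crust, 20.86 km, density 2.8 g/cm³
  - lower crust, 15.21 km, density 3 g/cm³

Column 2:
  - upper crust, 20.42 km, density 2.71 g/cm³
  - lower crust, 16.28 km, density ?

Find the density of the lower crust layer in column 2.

Take the compensation level at the base of the deeper column (depth z_c below the surface of column 1) and equate Σ ρ_i t_i down to z_c; mantle fills any gap and the z_c terms cancel.
Column 1: 2.486×0.912 + 20.86×2.8 + 15.21×3 + (z_c − 38.556)×3.32
Column 2: 0.725×0 + 20.42×2.71 + 16.28×ρ + (z_c − 0.725 − 36.7)×3.32
The z_c×3.32 term appears on both sides and cancels. Collect the known terms of each column as K = Σ(ρt)_known − 3.32 × (depth of known layers): K_1 = 106.305232 − 3.32×38.556 = −21.700688; K_2 = 55.3382 − 3.32×(0.725 + 36.7) = −68.9128.
Balance: K_1 = K_2 + 16.28×ρ, so ρ = (K_1 − K_2)/16.28 = 47.2121/16.28 = 2.9 g/cm³.

2.9 g/cm³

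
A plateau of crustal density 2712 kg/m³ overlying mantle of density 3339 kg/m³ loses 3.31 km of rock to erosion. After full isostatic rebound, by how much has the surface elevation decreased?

0.622 km

Rebound u = e ρ_c/ρ_m = 3.31 km × 2712/3339 = 2.688 km.
Net surface drop = e − u = 3.31 km − 2.688 km = e (ρ_m − ρ_c)/ρ_m = 0.622 km.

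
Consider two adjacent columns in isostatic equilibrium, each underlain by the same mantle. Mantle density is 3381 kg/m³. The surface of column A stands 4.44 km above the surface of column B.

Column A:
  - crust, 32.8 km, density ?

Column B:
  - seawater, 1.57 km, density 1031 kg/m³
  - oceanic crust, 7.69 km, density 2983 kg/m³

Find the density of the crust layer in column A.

2720 kg/m³

Take the compensation level at the base of the deeper column (depth z_c below the surface of column A) and equate Σ ρ_i t_i down to z_c; mantle fills any gap and the z_c terms cancel.
Column A: 32.8×ρ + (z_c − 32.8)×3381
Column B: 4.44×0 + 1.57×1031 + 7.69×2983 + (z_c − 4.44 − 9.26)×3381
The z_c×3381 term appears on both sides and cancels. Collect the known terms of each column as K = Σ(ρt)_known − 3381 × (depth of known layers): K_A = 0 − 3381×32.8 = −110896.8; K_B = 24557.94 − 3381×(4.44 + 9.26) = −21761.76.
Balance: K_A + 32.8×ρ = K_B, so ρ = (K_B − K_A)/32.8 = 89135/32.8 = 2720 kg/m³.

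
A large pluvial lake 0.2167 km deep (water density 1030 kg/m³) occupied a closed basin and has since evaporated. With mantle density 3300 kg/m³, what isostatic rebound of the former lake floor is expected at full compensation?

0.0676 km

u = d ρ_w/ρ_m = 0.2167 km × 1030/3300 = 0.0676 km.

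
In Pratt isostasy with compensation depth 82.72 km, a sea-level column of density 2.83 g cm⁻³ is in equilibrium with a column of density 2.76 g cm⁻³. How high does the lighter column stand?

2.1 km

ρ_ref D = ρ (D + h) → h = D (ρ_ref − ρ)/ρ.
h = 82.72 km × (2.83 − 2.76)/2.76 = 2.1 km.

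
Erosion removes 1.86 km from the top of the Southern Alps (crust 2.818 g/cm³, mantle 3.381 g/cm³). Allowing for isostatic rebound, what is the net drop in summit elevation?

0.31 km

Rebound u = e ρ_c/ρ_m = 1.86 km × 2.818/3.381 = 1.55 km.
Net surface drop = e − u = 1.86 km − 1.55 km = e (ρ_m − ρ_c)/ρ_m = 0.31 km.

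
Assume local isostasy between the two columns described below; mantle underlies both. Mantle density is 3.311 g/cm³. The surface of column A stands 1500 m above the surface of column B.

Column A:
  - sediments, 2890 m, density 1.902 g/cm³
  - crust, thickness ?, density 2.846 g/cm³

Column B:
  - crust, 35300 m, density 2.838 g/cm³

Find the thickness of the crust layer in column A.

37800 m

Take the compensation level at the base of the deeper column (depth z_c below the surface of column A) and equate Σ ρ_i t_i down to z_c; mantle fills any gap and the z_c terms cancel.
Column A: 2890×1.902 + x×2.846 + (z_c − 2890 − x)×3.311
Column B: 1500×0 + 35300×2.838 + (z_c − 1500 − 35300)×3.311
The z_c×3.311 term appears on both sides and cancels. Collect the known terms of each column as K = Σ(ρt)_known − 3.311 × (depth of known layers): K_A = 5496.78 − 3.311×2890 = −4072.01; K_B = 100181.4 − 3.311×(1500 + 35300) = −21663.4.
Balance: K_A − x×(3.311 − 2.846) = K_B, so x = (K_A − K_B)/(3.311 − 2.846) = 17591.4/0.465 = 37800 m.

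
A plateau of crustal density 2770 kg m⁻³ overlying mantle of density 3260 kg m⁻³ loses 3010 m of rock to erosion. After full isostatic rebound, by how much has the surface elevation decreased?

452 m

Rebound u = e ρ_c/ρ_m = 3010 m × 2770/3260 = 2558 m.
Net surface drop = e − u = 3010 m − 2558 m = e (ρ_m − ρ_c)/ρ_m = 452 m.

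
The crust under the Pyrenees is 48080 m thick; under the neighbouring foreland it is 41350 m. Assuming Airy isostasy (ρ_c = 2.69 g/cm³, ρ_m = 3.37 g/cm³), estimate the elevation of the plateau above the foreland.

Excess crust Δ = 48080 m − 41350 m = 6730 m, split between elevation h and root r with h + r = Δ.
Airy balance ρ_c h = (ρ_m − ρ_c) r gives r = h ρ_c/(ρ_m − ρ_c), so h (1 + ρ_c/(ρ_m − ρ_c)) = Δ, i.e. h = Δ (ρ_m − ρ_c)/ρ_m.
h = 6730 m × 0.68/3.37 = 1360 m.

1360 m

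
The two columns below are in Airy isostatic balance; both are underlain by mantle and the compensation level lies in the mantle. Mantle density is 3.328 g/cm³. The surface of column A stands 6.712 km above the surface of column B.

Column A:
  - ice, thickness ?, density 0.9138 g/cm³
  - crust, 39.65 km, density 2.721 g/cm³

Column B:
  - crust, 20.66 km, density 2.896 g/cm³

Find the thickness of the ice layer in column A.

Take the compensation level at the base of the deeper column (depth z_c below the surface of column A) and equate Σ ρ_i t_i down to z_c; mantle fills any gap and the z_c terms cancel.
Column A: x×0.9138 + 39.65×2.721 + (z_c − 39.65 − x)×3.328
Column B: 6.712×0 + 20.66×2.896 + (z_c − 6.712 − 20.66)×3.328
The z_c×3.328 term appears on both sides and cancels. Collect the known terms of each column as K = Σ(ρt)_known − 3.328 × (depth of known layers): K_A = 107.88765 − 3.328×39.65 = −24.06755; K_B = 59.83136 − 3.328×(6.712 + 20.66) = −31.262656.
Balance: K_A − x×(3.328 − 0.9138) = K_B, so x = (K_A − K_B)/(3.328 − 0.9138) = 7.19511/2.4142 = 2.98 km.

2.98 km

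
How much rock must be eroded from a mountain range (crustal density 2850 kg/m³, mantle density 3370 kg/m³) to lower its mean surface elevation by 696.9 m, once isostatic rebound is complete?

4520 m

Net drop Δ = e − u = e − e ρ_c/ρ_m = e (ρ_m − ρ_c)/ρ_m.
e = Δ ρ_m/(ρ_m − ρ_c) = 696.9 m × 3370/520 = 4520 m.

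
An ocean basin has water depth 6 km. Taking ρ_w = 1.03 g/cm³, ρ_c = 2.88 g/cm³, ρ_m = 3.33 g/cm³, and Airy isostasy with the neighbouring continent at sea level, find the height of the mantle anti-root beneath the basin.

24.7 km

By Archimedes' principle applied to the lithosphere: replacing crust with seawater at the top is compensated by replacing crust with mantle at the base: d (ρ_c − ρ_w) = a (ρ_m − ρ_c).
a = d (ρ_c − ρ_w)/(ρ_m − ρ_c) = 6 km × 1.85/0.45 = 24.7 km.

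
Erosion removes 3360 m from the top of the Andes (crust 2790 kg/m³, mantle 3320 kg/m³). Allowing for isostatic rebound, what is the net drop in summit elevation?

Rebound u = e ρ_c/ρ_m = 3360 m × 2790/3320 = 2824 m.
Net surface drop = e − u = 3360 m − 2824 m = e (ρ_m − ρ_c)/ρ_m = 536 m.

536 m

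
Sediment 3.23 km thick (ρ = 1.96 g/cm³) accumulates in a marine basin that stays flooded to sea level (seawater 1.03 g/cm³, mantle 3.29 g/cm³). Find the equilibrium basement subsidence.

1.33 km

Submarine loading: the sediment displaces seawater, and the subsidence is in turn flooded, so s (ρ_m − ρ_w) = t (ρ_sed − ρ_w).
s = 3.23 km × (1.96 − 1.03) / (3.29 − 1.03) = 1.33 km.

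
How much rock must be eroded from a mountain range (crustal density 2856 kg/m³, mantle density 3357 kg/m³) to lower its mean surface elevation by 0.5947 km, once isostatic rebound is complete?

3.98 km

Net drop Δ = e − u = e − e ρ_c/ρ_m = e (ρ_m − ρ_c)/ρ_m.
e = Δ ρ_m/(ρ_m − ρ_c) = 0.5947 km × 3357/501 = 3.98 km.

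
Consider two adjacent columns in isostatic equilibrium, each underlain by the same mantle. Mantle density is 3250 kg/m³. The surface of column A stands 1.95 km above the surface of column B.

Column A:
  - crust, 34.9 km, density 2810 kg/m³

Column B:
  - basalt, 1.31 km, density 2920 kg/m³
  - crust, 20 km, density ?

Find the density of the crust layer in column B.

2820 kg/m³

Take the compensation level at the base of the deeper column (depth z_c below the surface of column A) and equate Σ ρ_i t_i down to z_c; mantle fills any gap and the z_c terms cancel.
Column A: 34.9×2810 + (z_c − 34.9)×3250
Column B: 1.95×0 + 1.31×2920 + 20×ρ + (z_c − 1.95 − 21.31)×3250
The z_c×3250 term appears on both sides and cancels. Collect the known terms of each column as K = Σ(ρt)_known − 3250 × (depth of known layers): K_A = 98069 − 3250×34.9 = −15356; K_B = 3825.2 − 3250×(1.95 + 21.31) = −71769.8.
Balance: K_A = K_B + 20×ρ, so ρ = (K_A − K_B)/20 = 56413.8/20 = 2820 kg/m³.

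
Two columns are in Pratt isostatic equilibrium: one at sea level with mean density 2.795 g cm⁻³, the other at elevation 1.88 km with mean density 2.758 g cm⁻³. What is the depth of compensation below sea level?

140 km

ρ_ref D = ρ (D + h) → D (ρ_ref − ρ) = ρ h.
D = ρ h/(ρ_ref − ρ) = 2.758 × 1.88 km/(2.795 − 2.758) = 140 km.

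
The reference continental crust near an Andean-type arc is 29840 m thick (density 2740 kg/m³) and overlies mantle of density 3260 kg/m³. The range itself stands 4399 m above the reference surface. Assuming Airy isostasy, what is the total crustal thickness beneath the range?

Root depth r = h ρ_c / (ρ_m − ρ_c) = 4399 m × 2740 / 520 = 23180 m.
Total thickness = T + h + r = 29840 m + 4399 m + 23180 m = 57400 m.

57400 m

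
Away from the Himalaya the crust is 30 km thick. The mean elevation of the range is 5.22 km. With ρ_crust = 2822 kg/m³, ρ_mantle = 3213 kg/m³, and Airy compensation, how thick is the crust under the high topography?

Root depth r = h ρ_c / (ρ_m − ρ_c) = 5.22 km × 2822 / 391 = 37.67 km.
Total thickness = T + h + r = 30 km + 5.22 km + 37.67 km = 72.9 km.

72.9 km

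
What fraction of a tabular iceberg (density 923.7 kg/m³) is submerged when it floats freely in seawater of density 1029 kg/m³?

Submerged fraction = ρ_obj/ρ_fluid = 923.7/1029 = 0.898.

0.898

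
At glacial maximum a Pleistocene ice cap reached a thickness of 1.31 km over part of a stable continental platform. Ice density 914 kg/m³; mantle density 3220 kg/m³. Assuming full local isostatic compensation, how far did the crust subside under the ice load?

In Airy isostatic equilibrium: the ice load ρ_ice t is balanced by mantle displaced below, ρ_m s.
s = t ρ_ice / ρ_m = 1.31 km × 914/3220 = 0.372 km.

0.372 km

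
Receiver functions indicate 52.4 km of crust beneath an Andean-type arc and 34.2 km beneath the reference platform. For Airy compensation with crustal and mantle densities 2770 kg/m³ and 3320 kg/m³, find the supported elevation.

Excess crust Δ = 52.4 km − 34.2 km = 18.2 km, split between elevation h and root r with h + r = Δ.
Airy balance ρ_c h = (ρ_m − ρ_c) r gives r = h ρ_c/(ρ_m − ρ_c), so h (1 + ρ_c/(ρ_m − ρ_c)) = Δ, i.e. h = Δ (ρ_m − ρ_c)/ρ_m.
h = 18.2 km × 550/3320 = 3.02 km.

3.02 km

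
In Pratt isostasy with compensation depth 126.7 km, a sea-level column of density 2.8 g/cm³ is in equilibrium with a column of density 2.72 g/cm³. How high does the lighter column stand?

ρ_ref D = ρ (D + h) → h = D (ρ_ref − ρ)/ρ.
h = 126.7 km × (2.8 − 2.72)/2.72 = 3.73 km.

3.73 km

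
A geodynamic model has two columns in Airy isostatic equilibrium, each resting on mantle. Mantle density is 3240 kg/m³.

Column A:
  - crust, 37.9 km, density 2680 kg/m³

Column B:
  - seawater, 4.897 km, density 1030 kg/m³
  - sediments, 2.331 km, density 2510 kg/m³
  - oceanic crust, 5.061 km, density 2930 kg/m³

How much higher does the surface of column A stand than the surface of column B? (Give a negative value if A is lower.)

2.2 km

For any compensation level in the mantle, the mantle terms cancel and isostasy reduces to e = (Σt_A − Σt_B) − (Σ(ρt)_A − Σ(ρt)_B) / ρ_m.
Σt_A = 37.9 km; Σt_B = 12.289 km; Σ(ρt)_A = 101572; Σ(ρt)_B = 25723.45 (in km·kg/m³).
e = (37.9 − 12.289) − (101572 − 25723.45) / 3240 = 2.2 km.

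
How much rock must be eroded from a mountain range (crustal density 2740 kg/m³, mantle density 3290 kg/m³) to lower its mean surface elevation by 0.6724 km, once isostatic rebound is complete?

Net drop Δ = e − u = e − e ρ_c/ρ_m = e (ρ_m − ρ_c)/ρ_m.
e = Δ ρ_m/(ρ_m − ρ_c) = 0.6724 km × 3290/550 = 4.02 km.

4.02 km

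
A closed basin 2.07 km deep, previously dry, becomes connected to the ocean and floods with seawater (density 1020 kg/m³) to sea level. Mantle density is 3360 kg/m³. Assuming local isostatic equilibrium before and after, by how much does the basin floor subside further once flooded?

0.902 km

After flooding the water column is d + s deep. Its weight must equal the weight of mantle displaced by the extra subsidence s: (d + s) ρ_w = s ρ_m.
s = d ρ_w / (ρ_m − ρ_w) = 2.07 km × 1020/(3360 − 1020) = 0.902 km.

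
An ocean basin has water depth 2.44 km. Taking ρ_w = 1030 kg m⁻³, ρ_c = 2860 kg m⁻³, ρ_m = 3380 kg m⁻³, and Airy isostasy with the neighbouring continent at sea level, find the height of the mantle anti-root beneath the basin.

8.59 km

By Archimedes' principle applied to the lithosphere: replacing crust with seawater at the top is compensated by replacing crust with mantle at the base: d (ρ_c − ρ_w) = a (ρ_m − ρ_c).
a = d (ρ_c − ρ_w)/(ρ_m − ρ_c) = 2.44 km × 1830/520 = 8.59 km.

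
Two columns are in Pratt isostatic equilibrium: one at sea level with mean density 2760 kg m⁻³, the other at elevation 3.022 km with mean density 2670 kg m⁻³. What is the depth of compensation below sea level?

ρ_ref D = ρ (D + h) → D (ρ_ref − ρ) = ρ h.
D = ρ h/(ρ_ref − ρ) = 2670 × 3.022 km/(2760 − 2670) = 89.7 km.

89.7 km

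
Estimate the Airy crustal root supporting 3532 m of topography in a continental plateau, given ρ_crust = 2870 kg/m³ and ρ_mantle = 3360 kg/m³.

20700 m

By Archimedes' principle applied to the lithosphere: the weight of the topography is balanced by the buoyancy of the root, ρ_c h = (ρ_m − ρ_c) r.
r = h · ρ_c / (ρ_m − ρ_c) = 3532 m × 2870 / (3360 − 2870) = 20700 m.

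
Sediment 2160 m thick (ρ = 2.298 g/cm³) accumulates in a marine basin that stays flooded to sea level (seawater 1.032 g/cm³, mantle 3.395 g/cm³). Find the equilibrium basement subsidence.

Submarine loading: the sediment displaces seawater, and the subsidence is in turn flooded, so s (ρ_m − ρ_w) = t (ρ_sed − ρ_w).
s = 2160 m × (2.298 − 1.032) / (3.395 − 1.032) = 1160 m.

1160 m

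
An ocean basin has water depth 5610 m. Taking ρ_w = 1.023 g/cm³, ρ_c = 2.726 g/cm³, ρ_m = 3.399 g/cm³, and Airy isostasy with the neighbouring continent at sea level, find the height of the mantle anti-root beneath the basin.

By Archimedes' principle applied to the lithosphere: replacing crust with seawater at the top is compensated by replacing crust with mantle at the base: d (ρ_c − ρ_w) = a (ρ_m − ρ_c).
a = d (ρ_c − ρ_w)/(ρ_m − ρ_c) = 5610 m × 1.703/0.673 = 14200 m.

14200 m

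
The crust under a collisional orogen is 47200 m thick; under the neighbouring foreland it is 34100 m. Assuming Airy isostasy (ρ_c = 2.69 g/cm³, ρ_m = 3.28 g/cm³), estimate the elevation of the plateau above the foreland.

Excess crust Δ = 47200 m − 34100 m = 13100 m, split between elevation h and root r with h + r = Δ.
Airy balance ρ_c h = (ρ_m − ρ_c) r gives r = h ρ_c/(ρ_m − ρ_c), so h (1 + ρ_c/(ρ_m − ρ_c)) = Δ, i.e. h = Δ (ρ_m − ρ_c)/ρ_m.
h = 13100 m × 0.59/3.28 = 2360 m.

2360 m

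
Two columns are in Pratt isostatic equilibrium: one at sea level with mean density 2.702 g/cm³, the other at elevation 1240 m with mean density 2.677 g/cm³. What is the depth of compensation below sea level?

133000 m

ρ_ref D = ρ (D + h) → D (ρ_ref − ρ) = ρ h.
D = ρ h/(ρ_ref − ρ) = 2.677 × 1240 m/(2.702 − 2.677) = 133000 m.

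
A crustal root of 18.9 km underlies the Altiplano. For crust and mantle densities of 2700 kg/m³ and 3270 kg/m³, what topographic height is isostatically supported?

3.99 km

For local isostatic compensation: ρ_c h = (ρ_m − ρ_c) r.
h = r (ρ_m − ρ_c) / ρ_c = 18.9 km × (3270 − 2700) / 2700 = 3.99 km.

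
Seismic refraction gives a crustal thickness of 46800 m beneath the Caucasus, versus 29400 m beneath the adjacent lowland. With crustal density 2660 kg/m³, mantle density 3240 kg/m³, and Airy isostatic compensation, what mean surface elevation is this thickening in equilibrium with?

3110 m

Excess crust Δ = 46800 m − 29400 m = 17400 m, split between elevation h and root r with h + r = Δ.
Airy balance ρ_c h = (ρ_m − ρ_c) r gives r = h ρ_c/(ρ_m − ρ_c), so h (1 + ρ_c/(ρ_m − ρ_c)) = Δ, i.e. h = Δ (ρ_m − ρ_c)/ρ_m.
h = 17400 m × 580/3240 = 3110 m.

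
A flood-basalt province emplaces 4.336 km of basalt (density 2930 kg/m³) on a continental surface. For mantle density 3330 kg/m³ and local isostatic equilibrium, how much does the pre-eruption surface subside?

Subaerial loading: s = t ρ_load / ρ_m.
s = 4.336 km × 2930/3330 = 3.82 km.

3.82 km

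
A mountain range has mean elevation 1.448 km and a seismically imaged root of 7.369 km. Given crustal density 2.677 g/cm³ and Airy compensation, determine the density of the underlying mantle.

Airy balance: ρ_c h = (ρ_m − ρ_c) r → ρ_m = ρ_c (1 + h/r).
ρ_m = 2.677 × (1 + 1.448 km/7.369 km) = 3.2 g/cm³.

3.2 g/cm³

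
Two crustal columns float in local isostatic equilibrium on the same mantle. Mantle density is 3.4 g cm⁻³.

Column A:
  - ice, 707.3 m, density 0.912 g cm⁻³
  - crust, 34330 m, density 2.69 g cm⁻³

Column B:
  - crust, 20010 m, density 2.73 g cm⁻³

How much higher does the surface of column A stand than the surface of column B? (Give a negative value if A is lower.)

For any compensation level in the mantle, the mantle terms cancel and isostasy reduces to e = (Σt_A − Σt_B) − (Σ(ρt)_A − Σ(ρt)_B) / ρ_m.
Σt_A = 35037.3 m; Σt_B = 20010 m; Σ(ρt)_A = 92992.7576; Σ(ρt)_B = 54627.3 (in m·g cm⁻³).
e = (35037.3 − 20010) − (92992.7576 − 54627.3) / 3.4 = 3740 m.

3740 m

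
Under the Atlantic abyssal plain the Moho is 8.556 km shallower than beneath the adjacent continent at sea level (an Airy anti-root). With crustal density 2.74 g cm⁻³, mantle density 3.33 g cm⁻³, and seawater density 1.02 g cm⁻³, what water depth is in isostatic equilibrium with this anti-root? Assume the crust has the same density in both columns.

2.93 km

Replacing a thickness d of crust by seawater at the top must be balanced by replacing crust with mantle at the base: d (ρ_c − ρ_w) = a (ρ_m − ρ_c).
d = a (ρ_m − ρ_c)/(ρ_c − ρ_w) = 8.556 km × 0.59/1.72 = 2.93 km.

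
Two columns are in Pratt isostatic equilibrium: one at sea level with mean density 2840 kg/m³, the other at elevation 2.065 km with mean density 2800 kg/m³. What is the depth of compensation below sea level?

145 km

ρ_ref D = ρ (D + h) → D (ρ_ref − ρ) = ρ h.
D = ρ h/(ρ_ref − ρ) = 2800 × 2.065 km/(2840 − 2800) = 145 km.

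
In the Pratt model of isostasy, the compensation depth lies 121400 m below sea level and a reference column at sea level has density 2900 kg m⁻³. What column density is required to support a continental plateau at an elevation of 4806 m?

2790 kg m⁻³

Pratt balance: ρ_ref D = ρ (D + h).
ρ = ρ_ref D/(D + h) = 2900 × 121400 m/(121400 m + 4806 m) = 2790 kg m⁻³.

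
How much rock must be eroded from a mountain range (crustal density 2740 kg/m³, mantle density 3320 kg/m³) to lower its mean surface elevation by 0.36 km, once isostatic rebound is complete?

2.06 km

Net drop Δ = e − u = e − e ρ_c/ρ_m = e (ρ_m − ρ_c)/ρ_m.
e = Δ ρ_m/(ρ_m − ρ_c) = 0.36 km × 3320/580 = 2.06 km.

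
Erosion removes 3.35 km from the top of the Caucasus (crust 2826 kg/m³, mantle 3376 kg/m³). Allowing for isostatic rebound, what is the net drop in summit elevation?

0.546 km

Rebound u = e ρ_c/ρ_m = 3.35 km × 2826/3376 = 2.804 km.
Net surface drop = e − u = 3.35 km − 2.804 km = e (ρ_m − ρ_c)/ρ_m = 0.546 km.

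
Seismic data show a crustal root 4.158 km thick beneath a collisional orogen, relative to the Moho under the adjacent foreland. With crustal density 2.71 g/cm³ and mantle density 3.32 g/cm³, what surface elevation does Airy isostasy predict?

For local isostatic compensation: ρ_c h = (ρ_m − ρ_c) r.
h = r (ρ_m − ρ_c) / ρ_c = 4.158 km × (3.32 − 2.71) / 2.71 = 0.936 km.

0.936 km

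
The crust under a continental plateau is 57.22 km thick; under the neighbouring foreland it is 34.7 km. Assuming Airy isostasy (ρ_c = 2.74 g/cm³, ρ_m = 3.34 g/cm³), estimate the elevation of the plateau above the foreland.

Excess crust Δ = 57.22 km − 34.7 km = 22.52 km, split between elevation h and root r with h + r = Δ.
Airy balance ρ_c h = (ρ_m − ρ_c) r gives r = h ρ_c/(ρ_m − ρ_c), so h (1 + ρ_c/(ρ_m − ρ_c)) = Δ, i.e. h = Δ (ρ_m − ρ_c)/ρ_m.
h = 22.52 km × 0.6/3.34 = 4.05 km.

4.05 km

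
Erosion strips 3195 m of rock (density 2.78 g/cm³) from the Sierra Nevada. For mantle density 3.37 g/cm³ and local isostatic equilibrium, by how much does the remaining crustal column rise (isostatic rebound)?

Unloading: uplift u = e ρ_c/ρ_m = 3195 m × 2.78/3.37 = 2640 m.

2640 m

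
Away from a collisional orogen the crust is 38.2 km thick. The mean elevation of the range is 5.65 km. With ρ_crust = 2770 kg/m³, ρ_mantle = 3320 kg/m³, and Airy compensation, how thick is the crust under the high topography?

72.3 km

Root depth r = h ρ_c / (ρ_m − ρ_c) = 5.65 km × 2770 / 550 = 28.46 km.
Total thickness = T + h + r = 38.2 km + 5.65 km + 28.46 km = 72.3 km.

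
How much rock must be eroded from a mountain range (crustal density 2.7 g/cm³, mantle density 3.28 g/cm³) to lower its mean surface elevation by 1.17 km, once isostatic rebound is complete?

Net drop Δ = e − u = e − e ρ_c/ρ_m = e (ρ_m − ρ_c)/ρ_m.
e = Δ ρ_m/(ρ_m − ρ_c) = 1.17 km × 3.28/0.58 = 6.62 km.

6.62 km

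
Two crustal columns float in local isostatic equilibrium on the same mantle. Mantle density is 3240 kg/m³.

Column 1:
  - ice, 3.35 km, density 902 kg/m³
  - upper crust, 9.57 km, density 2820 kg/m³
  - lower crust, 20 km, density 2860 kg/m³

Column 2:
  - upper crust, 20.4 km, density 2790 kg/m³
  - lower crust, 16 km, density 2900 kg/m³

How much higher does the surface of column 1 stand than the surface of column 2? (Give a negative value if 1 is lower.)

For any compensation level in the mantle, the mantle terms cancel and isostasy reduces to e = (Σt_1 − Σt_2) − (Σ(ρt)_1 − Σ(ρt)_2) / ρ_m.
Σt_1 = 32.92 km; Σt_2 = 36.4 km; Σ(ρt)_1 = 87209.1; Σ(ρt)_2 = 103316 (in km·kg/m³).
e = (32.92 − 36.4) − (87209.1 − 103316) / 3240 = 1.49 km.

1.49 km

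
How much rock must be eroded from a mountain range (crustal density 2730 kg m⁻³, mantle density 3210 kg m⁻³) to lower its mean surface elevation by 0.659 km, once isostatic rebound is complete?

4.41 km

Net drop Δ = e − u = e − e ρ_c/ρ_m = e (ρ_m − ρ_c)/ρ_m.
e = Δ ρ_m/(ρ_m − ρ_c) = 0.659 km × 3210/480 = 4.41 km.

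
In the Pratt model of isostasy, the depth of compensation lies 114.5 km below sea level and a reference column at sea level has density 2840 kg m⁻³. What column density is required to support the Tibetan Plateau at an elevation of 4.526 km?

Pratt balance: ρ_ref D = ρ (D + h).
ρ = ρ_ref D/(D + h) = 2840 × 114.5 km/(114.5 km + 4.526 km) = 2730 kg m⁻³.

2730 kg m⁻³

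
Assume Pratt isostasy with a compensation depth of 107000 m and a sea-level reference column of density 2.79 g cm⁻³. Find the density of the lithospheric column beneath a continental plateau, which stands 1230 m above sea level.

Pratt balance: ρ_ref D = ρ (D + h).
ρ = ρ_ref D/(D + h) = 2.79 × 107000 m/(107000 m + 1230 m) = 2.76 g cm⁻³.

2.76 g cm⁻³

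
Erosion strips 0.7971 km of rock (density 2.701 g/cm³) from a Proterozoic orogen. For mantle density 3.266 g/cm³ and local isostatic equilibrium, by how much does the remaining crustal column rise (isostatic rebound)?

Unloading: uplift u = e ρ_c/ρ_m = 0.7971 km × 2.701/3.266 = 0.659 km.

0.659 km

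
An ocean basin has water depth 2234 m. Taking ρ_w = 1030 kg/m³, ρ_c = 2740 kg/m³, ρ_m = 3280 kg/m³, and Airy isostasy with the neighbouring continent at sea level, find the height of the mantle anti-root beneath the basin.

7070 m

By Archimedes' principle applied to the lithosphere: replacing crust with seawater at the top is compensated by replacing crust with mantle at the base: d (ρ_c − ρ_w) = a (ρ_m − ρ_c).
a = d (ρ_c − ρ_w)/(ρ_m − ρ_c) = 2234 m × 1710/540 = 7070 m.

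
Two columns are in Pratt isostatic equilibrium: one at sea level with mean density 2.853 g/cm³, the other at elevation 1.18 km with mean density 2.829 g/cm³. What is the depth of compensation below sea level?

ρ_ref D = ρ (D + h) → D (ρ_ref − ρ) = ρ h.
D = ρ h/(ρ_ref − ρ) = 2.829 × 1.18 km/(2.853 − 2.829) = 139 km.

139 km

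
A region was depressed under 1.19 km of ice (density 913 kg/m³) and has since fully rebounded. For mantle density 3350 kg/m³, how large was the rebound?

Removing the load lets mantle flow back in; uplift u satisfies ρ_ice t = ρ_m u.
u = t ρ_ice/ρ_m = 1.19 km × 913/3350 = 0.324 km.

0.324 km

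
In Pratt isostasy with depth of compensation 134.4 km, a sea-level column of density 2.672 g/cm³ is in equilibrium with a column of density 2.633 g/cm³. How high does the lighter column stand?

1.99 km

ρ_ref D = ρ (D + h) → h = D (ρ_ref − ρ)/ρ.
h = 134.4 km × (2.672 − 2.633)/2.633 = 1.99 km.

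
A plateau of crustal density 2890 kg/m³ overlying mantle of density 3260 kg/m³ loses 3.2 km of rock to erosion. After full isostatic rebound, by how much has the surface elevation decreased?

Rebound u = e ρ_c/ρ_m = 3.2 km × 2890/3260 = 2.837 km.
Net surface drop = e − u = 3.2 km − 2.837 km = e (ρ_m − ρ_c)/ρ_m = 0.363 km.

0.363 km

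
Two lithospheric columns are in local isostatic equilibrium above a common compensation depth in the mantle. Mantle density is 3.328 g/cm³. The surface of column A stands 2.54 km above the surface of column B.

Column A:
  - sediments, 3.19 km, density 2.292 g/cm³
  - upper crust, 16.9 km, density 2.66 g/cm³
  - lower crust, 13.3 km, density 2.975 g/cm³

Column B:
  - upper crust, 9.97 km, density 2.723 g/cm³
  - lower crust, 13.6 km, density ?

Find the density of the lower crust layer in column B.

Take the compensation level at the base of the deeper column (depth z_c below the surface of column A) and equate Σ ρ_i t_i down to z_c; mantle fills any gap and the z_c terms cancel.
Column A: 3.19×2.292 + 16.9×2.66 + 13.3×2.975 + (z_c − 33.39)×3.328
Column B: 2.54×0 + 9.97×2.723 + 13.6×ρ + (z_c − 2.54 − 23.57)×3.328
The z_c×3.328 term appears on both sides and cancels. Collect the known terms of each column as K = Σ(ρt)_known − 3.328 × (depth of known layers): K_A = 91.83298 − 3.328×33.39 = −19.28894; K_B = 27.14831 − 3.328×(2.54 + 23.57) = −59.74577.
Balance: K_A = K_B + 13.6×ρ, so ρ = (K_A − K_B)/13.6 = 40.4568/13.6 = 2.97 g/cm³.

2.97 g/cm³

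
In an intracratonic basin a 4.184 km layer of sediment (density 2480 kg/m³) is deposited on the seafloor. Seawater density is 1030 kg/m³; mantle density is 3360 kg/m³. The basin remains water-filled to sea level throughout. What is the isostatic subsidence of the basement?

Submarine loading: the sediment displaces seawater, and the subsidence is in turn flooded, so s (ρ_m − ρ_w) = t (ρ_sed − ρ_w).
s = 4.184 km × (2480 − 1030) / (3360 − 1030) = 2.6 km.

2.6 km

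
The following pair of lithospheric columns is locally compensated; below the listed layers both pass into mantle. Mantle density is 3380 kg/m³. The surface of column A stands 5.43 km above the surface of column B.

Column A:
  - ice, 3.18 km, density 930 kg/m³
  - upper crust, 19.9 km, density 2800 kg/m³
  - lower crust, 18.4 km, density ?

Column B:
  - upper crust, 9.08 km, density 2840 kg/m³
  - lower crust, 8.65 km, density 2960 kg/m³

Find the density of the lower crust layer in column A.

Take the compensation level at the base of the deeper column (depth z_c below the surface of column A) and equate Σ ρ_i t_i down to z_c; mantle fills any gap and the z_c terms cancel.
Column A: 3.18×930 + 19.9×2800 + 18.4×ρ + (z_c − 41.48)×3380
Column B: 5.43×0 + 9.08×2840 + 8.65×2960 + (z_c − 5.43 − 17.73)×3380
The z_c×3380 term appears on both sides and cancels. Collect the known terms of each column as K = Σ(ρt)_known − 3380 × (depth of known layers): K_A = 58677.4 − 3380×41.48 = −81525; K_B = 51391.2 − 3380×(5.43 + 17.73) = −26889.6.
Balance: K_A + 18.4×ρ = K_B, so ρ = (K_B − K_A)/18.4 = 54635.4/18.4 = 2970 kg/m³.

2970 kg/m³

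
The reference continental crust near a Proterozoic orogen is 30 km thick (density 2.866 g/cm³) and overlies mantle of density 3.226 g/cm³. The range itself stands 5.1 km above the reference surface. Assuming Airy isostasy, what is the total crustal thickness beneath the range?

Root depth r = h ρ_c / (ρ_m − ρ_c) = 5.1 km × 2.866 / 0.36 = 40.6 km.
Total thickness = T + h + r = 30 km + 5.1 km + 40.6 km = 75.7 km.

75.7 km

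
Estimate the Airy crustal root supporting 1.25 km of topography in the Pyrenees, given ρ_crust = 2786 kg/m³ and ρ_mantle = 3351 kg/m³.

Isostatic balance requires: the weight of the topography is balanced by the buoyancy of the root, ρ_c h = (ρ_m − ρ_c) r.
r = h · ρ_c / (ρ_m − ρ_c) = 1.25 km × 2786 / (3351 − 2786) = 6.16 km.

6.16 km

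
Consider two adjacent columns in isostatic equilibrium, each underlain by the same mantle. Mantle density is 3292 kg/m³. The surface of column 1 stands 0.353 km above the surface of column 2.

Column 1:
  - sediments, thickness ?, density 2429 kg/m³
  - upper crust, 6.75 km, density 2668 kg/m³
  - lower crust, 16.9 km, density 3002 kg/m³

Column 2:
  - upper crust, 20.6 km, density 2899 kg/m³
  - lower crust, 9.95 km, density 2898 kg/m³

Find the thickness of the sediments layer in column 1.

4.71 km

Take the compensation level at the base of the deeper column (depth z_c below the surface of column 1) and equate Σ ρ_i t_i down to z_c; mantle fills any gap and the z_c terms cancel.
Column 1: x×2429 + 6.75×2668 + 16.9×3002 + (z_c − 23.65 − x)×3292
Column 2: 0.353×0 + 20.6×2899 + 9.95×2898 + (z_c − 0.353 − 30.55)×3292
The z_c×3292 term appears on both sides and cancels. Collect the known terms of each column as K = Σ(ρt)_known − 3292 × (depth of known layers): K_1 = 68742.8 − 3292×23.65 = −9113; K_2 = 88554.5 − 3292×(0.353 + 30.55) = −13178.176.
Balance: K_1 − x×(3292 − 2429) = K_2, so x = (K_1 − K_2)/(3292 − 2429) = 4065.18/863 = 4.71 km.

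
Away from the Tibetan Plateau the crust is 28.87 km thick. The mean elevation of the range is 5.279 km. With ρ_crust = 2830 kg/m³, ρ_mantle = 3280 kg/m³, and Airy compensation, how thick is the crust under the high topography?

67.3 km

Root depth r = h ρ_c / (ρ_m − ρ_c) = 5.279 km × 2830 / 450 = 33.2 km.
Total thickness = T + h + r = 28.87 km + 5.279 km + 33.2 km = 67.3 km.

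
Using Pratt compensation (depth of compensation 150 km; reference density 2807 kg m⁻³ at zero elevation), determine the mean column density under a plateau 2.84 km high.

2750 kg m⁻³

Pratt balance: ρ_ref D = ρ (D + h).
ρ = ρ_ref D/(D + h) = 2807 × 150 km/(150 km + 2.84 km) = 2750 kg m⁻³.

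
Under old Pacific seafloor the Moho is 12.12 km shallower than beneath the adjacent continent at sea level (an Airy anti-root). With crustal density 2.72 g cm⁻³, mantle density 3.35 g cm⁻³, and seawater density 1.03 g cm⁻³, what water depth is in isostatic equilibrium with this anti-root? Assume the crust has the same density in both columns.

Replacing a thickness d of crust by seawater at the top must be balanced by replacing crust with mantle at the base: d (ρ_c − ρ_w) = a (ρ_m − ρ_c).
d = a (ρ_m − ρ_c)/(ρ_c − ρ_w) = 12.12 km × 0.63/1.69 = 4.52 km.

4.52 km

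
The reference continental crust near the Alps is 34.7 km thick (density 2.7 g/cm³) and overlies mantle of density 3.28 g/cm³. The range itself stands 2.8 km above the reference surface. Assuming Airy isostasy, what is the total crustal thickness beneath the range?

Root depth r = h ρ_c / (ρ_m − ρ_c) = 2.8 km × 2.7 / 0.58 = 13.03 km.
Total thickness = T + h + r = 34.7 km + 2.8 km + 13.03 km = 50.5 km.

50.5 km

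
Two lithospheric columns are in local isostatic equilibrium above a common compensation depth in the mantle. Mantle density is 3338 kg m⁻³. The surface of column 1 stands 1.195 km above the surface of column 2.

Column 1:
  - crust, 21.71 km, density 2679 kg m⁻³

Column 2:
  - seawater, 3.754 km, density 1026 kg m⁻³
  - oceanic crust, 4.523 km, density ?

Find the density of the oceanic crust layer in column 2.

Take the compensation level at the base of the deeper column (depth z_c below the surface of column 1) and equate Σ ρ_i t_i down to z_c; mantle fills any gap and the z_c terms cancel.
Column 1: 21.71×2679 + (z_c − 21.71)×3338
Column 2: 1.195×0 + 3.754×1026 + 4.523×ρ + (z_c − 1.195 − 8.277)×3338
The z_c×3338 term appears on both sides and cancels. Collect the known terms of each column as K = Σ(ρt)_known − 3338 × (depth of known layers): K_1 = 58161.09 − 3338×21.71 = −14306.89; K_2 = 3851.604 − 3338×(1.195 + 8.277) = −27765.932.
Balance: K_1 = K_2 + 4.523×ρ, so ρ = (K_1 − K_2)/4.523 = 13459/4.523 = 2980 kg m⁻³.

2980 kg m⁻³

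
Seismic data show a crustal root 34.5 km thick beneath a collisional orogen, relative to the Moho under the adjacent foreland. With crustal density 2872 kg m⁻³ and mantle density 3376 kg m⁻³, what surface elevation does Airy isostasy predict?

6.05 km

By Archimedes' principle applied to the lithosphere: ρ_c h = (ρ_m − ρ_c) r.
h = r (ρ_m − ρ_c) / ρ_c = 34.5 km × (3376 − 2872) / 2872 = 6.05 km.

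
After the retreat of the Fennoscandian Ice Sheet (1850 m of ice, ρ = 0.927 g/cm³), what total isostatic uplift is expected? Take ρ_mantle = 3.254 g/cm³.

527 m

Removing the load lets mantle flow back in; uplift u satisfies ρ_ice t = ρ_m u.
u = t ρ_ice/ρ_m = 1850 m × 0.927/3.254 = 527 m.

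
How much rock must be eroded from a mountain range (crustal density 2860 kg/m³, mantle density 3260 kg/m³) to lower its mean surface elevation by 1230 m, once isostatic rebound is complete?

Net drop Δ = e − u = e − e ρ_c/ρ_m = e (ρ_m − ρ_c)/ρ_m.
e = Δ ρ_m/(ρ_m − ρ_c) = 1230 m × 3260/400 = 10000 m.

10000 m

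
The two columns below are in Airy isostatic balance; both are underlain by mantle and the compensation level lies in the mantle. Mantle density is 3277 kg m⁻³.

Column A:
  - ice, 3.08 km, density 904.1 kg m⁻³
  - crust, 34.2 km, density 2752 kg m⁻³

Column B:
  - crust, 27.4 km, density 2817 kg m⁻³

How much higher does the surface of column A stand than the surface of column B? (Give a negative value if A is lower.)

3.86 km

For any compensation level in the mantle, the mantle terms cancel and isostasy reduces to e = (Σt_A − Σt_B) − (Σ(ρt)_A − Σ(ρt)_B) / ρ_m.
Σt_A = 37.28 km; Σt_B = 27.4 km; Σ(ρt)_A = 96903.028; Σ(ρt)_B = 77185.8 (in km·kg m⁻³).
e = (37.28 − 27.4) − (96903.028 − 77185.8) / 3277 = 3.86 km.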